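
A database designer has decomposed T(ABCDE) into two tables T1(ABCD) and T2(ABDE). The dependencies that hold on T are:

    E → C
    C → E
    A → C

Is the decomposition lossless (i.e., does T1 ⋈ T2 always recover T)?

Yes

Common attributes: T1 ∩ T2 = {ABD}.
Closure of {ABD}: A → C applies, adding C; C → E applies, adding E. So (ABD)⁺ = {ABCDE}.
This closure contains every attribute of T1, so T1 ∩ T2 → T1. The join is lossless.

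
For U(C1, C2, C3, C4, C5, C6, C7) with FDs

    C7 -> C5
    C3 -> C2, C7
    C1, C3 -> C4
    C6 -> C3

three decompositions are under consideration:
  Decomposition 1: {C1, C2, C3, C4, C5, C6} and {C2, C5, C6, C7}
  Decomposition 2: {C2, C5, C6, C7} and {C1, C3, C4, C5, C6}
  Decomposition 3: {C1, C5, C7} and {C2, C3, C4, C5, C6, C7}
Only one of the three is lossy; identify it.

Decomposition 3

Decomposition 1: common = {C2, C5, C6}, closure = {C2, C3, C5, C6, C7} → lossless.
Decomposition 2: common = {C5, C6}, closure = {C2, C3, C5, C6, C7} → lossless.
Decomposition 3: common = {C5, C7}, closure = {C5, C7} → lossy.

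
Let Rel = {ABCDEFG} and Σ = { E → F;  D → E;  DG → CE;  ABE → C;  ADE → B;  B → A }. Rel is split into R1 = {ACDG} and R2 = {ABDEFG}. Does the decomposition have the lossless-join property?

Common attributes: R1 ∩ R2 = {ADG}.
Closure of {ADG}: D → E applies, adding E; DG → CE applies, adding C; ADE → B applies, adding B; E → F applies, adding F. So (ADG)⁺ = {ABCDEFG}.
This closure contains every attribute of R1, so R1 ∩ R2 → R1. The join is lossless.

Yes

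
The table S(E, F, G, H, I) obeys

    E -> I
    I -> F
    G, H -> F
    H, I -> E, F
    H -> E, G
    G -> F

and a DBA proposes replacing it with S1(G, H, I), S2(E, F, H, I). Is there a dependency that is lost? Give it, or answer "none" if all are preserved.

G -> F

Check G → F: no single fragment contains all of {F, G}, and the restricted closure of {G} across the fragments never reaches {F}.
E → I is preserved.
I → F is preserved.
G, H → F is preserved.
H, I → E, F is preserved.
H → E, G is preserved.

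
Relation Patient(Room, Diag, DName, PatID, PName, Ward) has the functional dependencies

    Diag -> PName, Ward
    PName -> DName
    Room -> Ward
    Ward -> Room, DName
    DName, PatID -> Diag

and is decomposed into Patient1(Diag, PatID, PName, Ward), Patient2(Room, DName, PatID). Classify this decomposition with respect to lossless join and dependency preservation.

lossy and not dependency-preserving

Lossless test: (PatID)⁺ = {PatID}, which is a superkey of neither fragment — lossy.
Dependency preservation: the restricted closure of {PName} across the fragments never reaches {DName}, so PName → DName cannot be enforced without a join — not preserved.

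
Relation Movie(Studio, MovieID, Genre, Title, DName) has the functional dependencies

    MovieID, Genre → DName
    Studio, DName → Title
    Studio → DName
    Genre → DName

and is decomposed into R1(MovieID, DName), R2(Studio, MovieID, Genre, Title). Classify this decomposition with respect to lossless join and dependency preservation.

lossy and not dependency-preserving

Lossless test: (MovieID)⁺ = {MovieID}, which is a superkey of neither fragment — lossy.
Dependency preservation: the restricted closure of {MovieID, Genre} across the fragments never reaches {DName}, so MovieID, Genre → DName cannot be enforced without a join — not preserved.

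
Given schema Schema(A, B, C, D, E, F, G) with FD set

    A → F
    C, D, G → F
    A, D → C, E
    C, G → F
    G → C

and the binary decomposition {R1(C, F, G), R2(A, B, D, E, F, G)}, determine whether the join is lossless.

Yes

Common attributes: R1 ∩ R2 = {F, G}.
Closure of {F, G}: G → C applies, adding C. So (F, G)⁺ = {C, F, G}.
This closure contains every attribute of R1, so R1 ∩ R2 → R1. The join is lossless.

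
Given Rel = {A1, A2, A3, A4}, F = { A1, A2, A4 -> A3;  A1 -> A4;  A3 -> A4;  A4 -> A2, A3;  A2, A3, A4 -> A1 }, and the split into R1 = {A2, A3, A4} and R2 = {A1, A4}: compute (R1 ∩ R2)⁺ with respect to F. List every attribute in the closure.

R1 ∩ R2 = {A4}.
A4 → A2, A3 applies, adding A2, A3
A2, A3, A4 → A1 applies, adding A1
Closure: {A1, A2, A3, A4}.

A1, A2, A3, A4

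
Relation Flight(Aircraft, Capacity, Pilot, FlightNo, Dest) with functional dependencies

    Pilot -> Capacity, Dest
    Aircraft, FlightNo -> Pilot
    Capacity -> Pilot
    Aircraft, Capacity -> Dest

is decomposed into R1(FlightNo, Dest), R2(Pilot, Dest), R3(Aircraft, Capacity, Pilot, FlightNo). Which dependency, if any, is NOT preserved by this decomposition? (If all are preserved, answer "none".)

Pilot → Capacity, Dest: restricted closure across fragments reaches Capacity, Dest.
Aircraft, FlightNo → Pilot lies within R3.
Capacity → Pilot lies within R3.
Aircraft, Capacity → Dest: restricted closure across fragments reaches Dest.
Every dependency is enforceable on the fragments, so the decomposition is dependency-preserving.

none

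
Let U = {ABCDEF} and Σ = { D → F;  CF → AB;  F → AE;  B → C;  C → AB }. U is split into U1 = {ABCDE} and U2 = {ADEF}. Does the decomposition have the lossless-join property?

Common attributes: U1 ∩ U2 = {ADE}.
Closure of {ADE}: D → F applies, adding F. So (ADE)⁺ = {ADEF}.
This closure contains every attribute of U2, so U1 ∩ U2 → U2. The join is lossless.

Yes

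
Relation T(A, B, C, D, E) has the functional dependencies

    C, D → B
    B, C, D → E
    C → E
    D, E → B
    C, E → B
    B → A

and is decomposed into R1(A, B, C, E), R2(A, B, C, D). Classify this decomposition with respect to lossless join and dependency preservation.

lossless but not dependency-preserving

Lossless test: (A, B, C)⁺ = {A, B, C, E}, which contains all of one fragment — lossless.
Dependency preservation: the restricted closure of {D, E} across the fragments never reaches {B}, so D, E → B cannot be enforced without a join — not preserved.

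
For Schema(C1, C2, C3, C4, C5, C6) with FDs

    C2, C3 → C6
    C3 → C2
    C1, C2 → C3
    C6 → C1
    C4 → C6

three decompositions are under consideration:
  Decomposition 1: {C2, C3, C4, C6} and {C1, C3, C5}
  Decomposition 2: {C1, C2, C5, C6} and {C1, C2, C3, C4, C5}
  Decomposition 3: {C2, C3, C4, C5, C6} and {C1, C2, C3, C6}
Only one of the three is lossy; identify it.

Decomposition 1

Decomposition 1: common = {C3}, closure = {C1, C2, C3, C6} → lossy.
Decomposition 2: common = {C1, C2, C5}, closure = {C1, C2, C3, C5, C6} → lossless.
Decomposition 3: common = {C2, C3, C6}, closure = {C1, C2, C3, C6} → lossless.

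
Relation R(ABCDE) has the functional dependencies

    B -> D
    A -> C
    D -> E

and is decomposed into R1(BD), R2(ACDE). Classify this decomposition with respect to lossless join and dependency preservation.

lossy but dependency-preserving

Lossless test: (D)⁺ = {DE}, which is a superkey of neither fragment — lossy.
Dependency preservation: every FD's attributes lie within a single fragment, so each can be enforced locally — preserved.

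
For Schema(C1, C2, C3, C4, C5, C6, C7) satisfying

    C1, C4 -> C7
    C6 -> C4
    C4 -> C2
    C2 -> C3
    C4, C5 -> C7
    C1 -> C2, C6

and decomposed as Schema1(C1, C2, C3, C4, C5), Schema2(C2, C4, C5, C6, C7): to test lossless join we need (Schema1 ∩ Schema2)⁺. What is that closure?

Schema1 ∩ Schema2 = {C2, C4, C5}.
C2 → C3 applies, adding C3
C4, C5 → C7 applies, adding C7
Closure: {C2, C3, C4, C5, C7}.

C2, C3, C4, C5, C7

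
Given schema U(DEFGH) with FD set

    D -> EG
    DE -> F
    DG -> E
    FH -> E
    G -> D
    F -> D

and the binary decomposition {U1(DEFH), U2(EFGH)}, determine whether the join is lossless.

Common attributes: U1 ∩ U2 = {EFH}.
Closure of {EFH}: F → D applies, adding D; D → EG applies, adding G. So (EFH)⁺ = {DEFGH}.
This closure contains every attribute of U1, so U1 ∩ U2 → U1. The join is lossless.

Yes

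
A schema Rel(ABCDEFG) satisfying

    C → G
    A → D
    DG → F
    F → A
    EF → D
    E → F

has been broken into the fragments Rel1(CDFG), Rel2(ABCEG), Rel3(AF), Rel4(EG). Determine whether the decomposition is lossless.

Chase test. Columns are ABCDEFG; row i has aⱼ where attribute j ∈ Reli, else bᵢⱼ.
Initial tableau (one row per fragment):
  row 1: b11 b12 a3 a4 b15 a6 a7
  row 2: a1 a2 a3 b24 a5 b26 a7
  row 3: a1 b32 b33 b34 b35 a6 b37
  row 4: b41 b42 b43 b44 a5 b46 a7
Rows 2 and 3 agree on A; apply A→D and equate their D entries.
Rows 1 and 3 agree on F; apply F→A and equate their A entries.
Rows 2 and 4 agree on E; apply E→F and equate their F entries.
Rows 1 and 2 agree on A; apply A→D and equate their D entries.
Rows 1 and 2 agree on DG; apply DG→F and equate their F entries.
Rows 1 and 4 agree on F; apply F→A and equate their A entries.
Rows 2 and 4 agree on EF; apply EF→D and equate their D entries.
Row 2 is now all distinguished symbols — the join is lossless.

Yes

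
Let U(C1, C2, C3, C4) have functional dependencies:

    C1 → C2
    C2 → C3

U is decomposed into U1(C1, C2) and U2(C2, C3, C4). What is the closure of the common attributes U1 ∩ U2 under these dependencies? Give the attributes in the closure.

U1 ∩ U2 = {C2}.
C2 → C3 applies, adding C3
Closure: {C2, C3}.

C2, C3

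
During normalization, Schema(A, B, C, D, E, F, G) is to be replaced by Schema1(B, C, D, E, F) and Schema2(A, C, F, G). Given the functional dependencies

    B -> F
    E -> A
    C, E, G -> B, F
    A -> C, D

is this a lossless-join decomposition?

Common attributes: Schema1 ∩ Schema2 = {C, F}.
No dependency enlarges {C, F}, so (C, F)⁺ = {C, F}.
The closure contains neither all of Schema1 = {B, C, D, E, F} nor all of Schema2 = {A, C, F, G}, so the common attributes are not a superkey of either fragment. The join is lossy.

No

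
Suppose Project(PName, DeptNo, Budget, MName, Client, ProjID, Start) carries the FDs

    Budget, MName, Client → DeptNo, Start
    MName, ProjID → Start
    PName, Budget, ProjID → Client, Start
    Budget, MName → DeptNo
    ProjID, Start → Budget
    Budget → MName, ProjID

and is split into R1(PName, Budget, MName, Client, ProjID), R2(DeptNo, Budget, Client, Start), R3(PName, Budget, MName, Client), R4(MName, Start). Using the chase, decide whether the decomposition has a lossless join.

Yes

Chase test. Columns are PName, DeptNo, Budget, MName, Client, ProjID, Start; row i has aⱼ where attribute j ∈ Ri, else bᵢⱼ.
Initial tableau (one row per fragment):
  row 1: a1 b12 a3 a4 a5 a6 b17
  row 2: b21 a2 a3 b24 a5 b26 a7
  row 3: a1 b32 a3 a4 a5 b36 b37
  row 4: b41 b42 b43 a4 b45 b46 a7
Rows 1 and 3 agree on Budget, MName, Client; apply Budget, MName, Client→DeptNo, Start and equate their DeptNo, Start entries.
Rows 1 and 2 agree on Budget; apply Budget→MName, ProjID and equate their MName, ProjID entries.
Rows 1 and 3 agree on Budget; apply Budget→MName, ProjID and equate their MName, ProjID entries.
Rows 1 and 2 agree on Budget, MName, Client; apply Budget, MName, Client→DeptNo, Start and equate their DeptNo, Start entries.
Row 1 is now all distinguished symbols — the join is lossless.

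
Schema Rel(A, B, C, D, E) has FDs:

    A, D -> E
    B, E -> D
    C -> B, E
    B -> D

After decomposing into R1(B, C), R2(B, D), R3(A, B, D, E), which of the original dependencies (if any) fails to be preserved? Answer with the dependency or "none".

Check C → B, E: no single fragment contains all of {B, C, E}, and the restricted closure of {C} across the fragments never reaches {B, E}.
A, D → E is preserved.
B, E → D is preserved.
B → D is preserved.

C -> B, E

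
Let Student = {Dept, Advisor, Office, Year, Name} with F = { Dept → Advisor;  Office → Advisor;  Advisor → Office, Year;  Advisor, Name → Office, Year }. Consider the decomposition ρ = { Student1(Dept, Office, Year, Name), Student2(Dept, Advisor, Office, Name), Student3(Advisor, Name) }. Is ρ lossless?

Yes

Chase test. Columns are Dept, Advisor, Office, Year, Name; row i has aⱼ where attribute j ∈ Studenti, else bᵢⱼ.
Initial tableau (one row per fragment):
  row 1: a1 b12 a3 a4 a5
  row 2: a1 a2 a3 b24 a5
  row 3: b31 a2 b33 b34 a5
Rows 1 and 2 agree on Dept; apply Dept→Advisor and equate their Advisor entries.
Rows 1 and 2 agree on Advisor; apply Advisor→Office, Year and equate their Office, Year entries.
Rows 1 and 3 agree on Advisor; apply Advisor→Office, Year and equate their Office, Year entries.
Row 1 is now all distinguished symbols — the join is lossless.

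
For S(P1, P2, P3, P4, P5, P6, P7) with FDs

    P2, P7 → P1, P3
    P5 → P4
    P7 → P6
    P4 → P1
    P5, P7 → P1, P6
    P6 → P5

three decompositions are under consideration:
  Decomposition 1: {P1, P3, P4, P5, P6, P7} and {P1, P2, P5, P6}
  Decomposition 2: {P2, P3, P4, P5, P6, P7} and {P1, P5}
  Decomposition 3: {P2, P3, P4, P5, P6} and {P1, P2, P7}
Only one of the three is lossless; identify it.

Decomposition 2

Decomposition 1: common = {P1, P5, P6}, closure = {P1, P4, P5, P6} → lossy.
Decomposition 2: common = {P5}, closure = {P1, P4, P5} → lossless.
Decomposition 3: common = {P2}, closure = {P2} → lossy.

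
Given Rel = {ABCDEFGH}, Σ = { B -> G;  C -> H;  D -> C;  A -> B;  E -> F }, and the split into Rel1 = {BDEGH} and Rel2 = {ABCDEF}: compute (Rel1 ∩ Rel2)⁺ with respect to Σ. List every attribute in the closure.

Rel1 ∩ Rel2 = {BDE}.
B → G applies, adding G
D → C applies, adding C
E → F applies, adding F
C → H applies, adding H
Closure: {BCDEFGH}.

BCDEFGH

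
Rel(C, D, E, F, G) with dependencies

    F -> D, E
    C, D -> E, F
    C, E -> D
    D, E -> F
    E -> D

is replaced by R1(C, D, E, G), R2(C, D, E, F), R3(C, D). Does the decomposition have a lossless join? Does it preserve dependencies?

lossless and dependency-preserving

Lossless test (chase): Rows 1 and 2 agree on C, D; apply C, D→E, F and equate their E, F entries. Rows 1 and 3 agree on C, D; apply C, D→E, F and equate their E, F entries. Row 1 is now all distinguished symbols — the join is lossless.
Dependency preservation: every FD's attributes lie within a single fragment, so each can be enforced locally — preserved.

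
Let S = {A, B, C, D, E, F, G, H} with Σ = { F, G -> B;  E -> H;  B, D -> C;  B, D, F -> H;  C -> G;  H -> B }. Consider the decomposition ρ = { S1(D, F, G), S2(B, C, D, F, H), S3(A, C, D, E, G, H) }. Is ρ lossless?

No

Chase test. Columns are A, B, C, D, E, F, G, H; row i has aⱼ where attribute j ∈ Si, else bᵢⱼ.
Initial tableau (one row per fragment):
  row 1: b11 b12 b13 a4 b15 a6 a7 b18
  row 2: b21 a2 a3 a4 b25 a6 b27 a8
  row 3: a1 b32 a3 a4 a5 b36 a7 a8
Rows 2 and 3 agree on C; apply C→G and equate their G entries.
Rows 2 and 3 agree on H; apply H→B and equate their B entries.
Rows 1 and 2 agree on F, G; apply F, G→B and equate their B entries.
Rows 1 and 2 agree on B, D; apply B, D→C and equate their C entries.
Rows 1 and 2 agree on B, D, F; apply B, D, F→H and equate their H entries.
No row becomes fully distinguished — the join is lossy.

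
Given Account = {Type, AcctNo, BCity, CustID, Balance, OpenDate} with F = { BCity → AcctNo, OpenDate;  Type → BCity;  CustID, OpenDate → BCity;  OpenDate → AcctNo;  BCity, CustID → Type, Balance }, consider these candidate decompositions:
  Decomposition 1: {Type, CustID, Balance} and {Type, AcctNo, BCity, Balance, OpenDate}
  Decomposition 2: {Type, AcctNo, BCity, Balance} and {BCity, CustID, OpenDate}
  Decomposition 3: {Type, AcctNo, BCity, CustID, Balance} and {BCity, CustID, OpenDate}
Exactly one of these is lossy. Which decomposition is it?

Decomposition 1: common = {Type, Balance}, closure = {Type, AcctNo, BCity, Balance, OpenDate} → lossless.
Decomposition 2: common = {BCity}, closure = {AcctNo, BCity, OpenDate} → lossy.
Decomposition 3: common = {BCity, CustID}, closure = {Type, AcctNo, BCity, CustID, Balance, OpenDate} → lossless.

Decomposition 2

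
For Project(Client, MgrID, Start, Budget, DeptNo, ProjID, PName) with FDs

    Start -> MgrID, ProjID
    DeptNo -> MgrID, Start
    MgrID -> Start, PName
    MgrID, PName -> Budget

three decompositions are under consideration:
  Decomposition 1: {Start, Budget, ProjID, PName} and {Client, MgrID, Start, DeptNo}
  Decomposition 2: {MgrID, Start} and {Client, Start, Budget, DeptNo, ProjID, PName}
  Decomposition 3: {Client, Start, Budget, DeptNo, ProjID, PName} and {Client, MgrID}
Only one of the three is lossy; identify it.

Decomposition 1: common = {Start}, closure = {MgrID, Start, Budget, ProjID, PName} → lossless.
Decomposition 2: common = {Start}, closure = {MgrID, Start, Budget, ProjID, PName} → lossless.
Decomposition 3: common = {Client}, closure = {Client} → lossy.

Decomposition 3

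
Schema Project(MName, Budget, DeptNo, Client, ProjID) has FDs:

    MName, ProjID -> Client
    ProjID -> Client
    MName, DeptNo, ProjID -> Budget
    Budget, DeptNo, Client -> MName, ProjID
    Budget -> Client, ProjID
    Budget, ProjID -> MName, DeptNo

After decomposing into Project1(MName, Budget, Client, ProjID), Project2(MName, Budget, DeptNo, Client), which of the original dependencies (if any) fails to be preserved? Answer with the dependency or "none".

Check MName, DeptNo, ProjID → Budget: no single fragment contains all of {MName, Budget, DeptNo, ProjID}, and the restricted closure of {MName, DeptNo, ProjID} across the fragments never reaches {Budget}.
MName, ProjID → Client is preserved.
ProjID → Client is preserved.
Budget, DeptNo, Client → MName, ProjID is preserved.
Budget → Client, ProjID is preserved.
Budget, ProjID → MName, DeptNo is preserved.

MName, DeptNo, ProjID -> Budget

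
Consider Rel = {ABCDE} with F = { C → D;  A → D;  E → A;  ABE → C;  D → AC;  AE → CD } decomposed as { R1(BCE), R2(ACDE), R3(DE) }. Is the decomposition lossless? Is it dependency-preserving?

Lossless test (chase): Rows 1 and 2 agree on C; apply C→D and equate their D entries. Rows 1 and 2 agree on E; apply E→A and equate their A entries. Rows 1 and 3 agree on E; apply E→A and equate their A entries. Rows 1 and 3 agree on D; apply D→AC and equate their AC entries. Row 1 is now all distinguished symbols — the join is lossless.
Dependency preservation: ABE → C is not contained in any single fragment, but the restricted closure of its left-hand side across the fragments still reaches the right-hand side; the remaining FDs each lie inside some fragment. All dependencies are preserved.

lossless and dependency-preserving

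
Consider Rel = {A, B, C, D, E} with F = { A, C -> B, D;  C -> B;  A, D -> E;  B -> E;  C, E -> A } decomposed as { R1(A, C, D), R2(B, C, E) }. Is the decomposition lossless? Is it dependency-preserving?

Lossless test: (C)⁺ = {A, B, C, D, E}, which contains all of one fragment — lossless.
Dependency preservation: the restricted closure of {A, D} across the fragments never reaches {E}, so A, D → E cannot be enforced without a join — not preserved.

lossless but not dependency-preserving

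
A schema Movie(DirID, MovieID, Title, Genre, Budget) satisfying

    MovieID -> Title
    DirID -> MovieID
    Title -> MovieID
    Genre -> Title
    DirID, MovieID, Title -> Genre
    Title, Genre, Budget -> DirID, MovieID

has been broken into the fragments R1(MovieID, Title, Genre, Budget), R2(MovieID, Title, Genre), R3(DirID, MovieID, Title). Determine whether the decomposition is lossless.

Chase test. Columns are DirID, MovieID, Title, Genre, Budget; row i has aⱼ where attribute j ∈ Ri, else bᵢⱼ.
Initial tableau (one row per fragment):
  row 1: b11 a2 a3 a4 a5
  row 2: b21 a2 a3 a4 b25
  row 3: a1 a2 a3 b34 b35
No row becomes fully distinguished — the join is lossy.

No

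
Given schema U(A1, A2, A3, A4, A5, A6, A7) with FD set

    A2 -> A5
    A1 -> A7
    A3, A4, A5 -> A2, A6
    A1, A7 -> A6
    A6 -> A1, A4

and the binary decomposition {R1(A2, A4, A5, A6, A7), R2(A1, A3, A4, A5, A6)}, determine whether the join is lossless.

Common attributes: R1 ∩ R2 = {A4, A5, A6}.
Closure of {A4, A5, A6}: A6 → A1, A4 applies, adding A1; A1 → A7 applies, adding A7. So (A4, A5, A6)⁺ = {A1, A4, A5, A6, A7}.
The closure contains neither all of R1 = {A2, A4, A5, A6, A7} nor all of R2 = {A1, A3, A4, A5, A6}, so the common attributes are not a superkey of either fragment. The join is lossy.

No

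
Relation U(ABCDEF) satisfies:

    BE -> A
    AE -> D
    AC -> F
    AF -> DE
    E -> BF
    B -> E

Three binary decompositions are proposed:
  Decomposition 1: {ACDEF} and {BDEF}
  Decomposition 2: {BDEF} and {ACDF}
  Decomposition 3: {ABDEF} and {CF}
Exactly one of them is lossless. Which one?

Decomposition 1: common = {DEF}, closure = {ABDEF} → lossless.
Decomposition 2: common = {DF}, closure = {DF} → lossy.
Decomposition 3: common = {F}, closure = {F} → lossy.

Decomposition 1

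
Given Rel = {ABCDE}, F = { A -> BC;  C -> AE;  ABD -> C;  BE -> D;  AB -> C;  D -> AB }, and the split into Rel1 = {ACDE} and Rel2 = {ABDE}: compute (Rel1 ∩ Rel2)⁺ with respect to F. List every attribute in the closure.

ABCDE

Rel1 ∩ Rel2 = {ADE}.
A → BC applies, adding BC
Closure: {ABCDE}.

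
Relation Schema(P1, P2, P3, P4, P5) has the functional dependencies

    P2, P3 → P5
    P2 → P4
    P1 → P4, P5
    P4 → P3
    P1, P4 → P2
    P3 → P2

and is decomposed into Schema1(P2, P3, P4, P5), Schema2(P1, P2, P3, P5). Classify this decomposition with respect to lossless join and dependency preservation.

Lossless test: (P2, P3, P5)⁺ = {P2, P3, P4, P5}, which contains all of one fragment — lossless.
Dependency preservation: P1 → P4, P5; P1, P4 → P2 are not contained in any single fragment, but the restricted closure of each left-hand side across the fragments still reaches the right-hand side; the remaining FDs each lie inside some fragment. All dependencies are preserved.

lossless and dependency-preserving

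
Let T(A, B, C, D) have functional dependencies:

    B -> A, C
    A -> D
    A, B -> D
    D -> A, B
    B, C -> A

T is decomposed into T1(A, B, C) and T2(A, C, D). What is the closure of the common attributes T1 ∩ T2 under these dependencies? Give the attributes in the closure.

T1 ∩ T2 = {A, C}.
A → D applies, adding D
D → A, B applies, adding B
Closure: {A, B, C, D}.

A, B, C, D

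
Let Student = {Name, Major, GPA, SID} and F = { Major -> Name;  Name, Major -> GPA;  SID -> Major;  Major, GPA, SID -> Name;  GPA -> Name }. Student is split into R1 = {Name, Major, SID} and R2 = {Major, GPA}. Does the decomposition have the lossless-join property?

Yes

Common attributes: R1 ∩ R2 = {Major}.
Closure of {Major}: Major → Name applies, adding Name; Name, Major → GPA applies, adding GPA. So (Major)⁺ = {Name, Major, GPA}.
This closure contains every attribute of R2, so R1 ∩ R2 → R2. The join is lossless.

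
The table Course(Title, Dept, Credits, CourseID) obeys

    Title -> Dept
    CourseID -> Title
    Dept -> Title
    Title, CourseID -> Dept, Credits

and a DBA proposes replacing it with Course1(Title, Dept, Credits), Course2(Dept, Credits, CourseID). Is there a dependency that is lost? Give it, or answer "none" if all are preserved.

Title → Dept lies within Course1.
CourseID → Title: restricted closure across fragments reaches Title.
Dept → Title lies within Course1.
Title, CourseID → Dept, Credits: restricted closure across fragments reaches Dept, Credits.
Every dependency is enforceable on the fragments, so the decomposition is dependency-preserving.

none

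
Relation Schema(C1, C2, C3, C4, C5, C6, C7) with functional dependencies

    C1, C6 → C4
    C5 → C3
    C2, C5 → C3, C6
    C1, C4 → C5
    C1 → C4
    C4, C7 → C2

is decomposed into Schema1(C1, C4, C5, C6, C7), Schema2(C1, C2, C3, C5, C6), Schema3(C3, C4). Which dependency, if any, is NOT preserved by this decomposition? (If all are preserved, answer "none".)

C4, C7 → C2

Check C4, C7 → C2: no single fragment contains all of {C2, C4, C7}, and the restricted closure of {C4, C7} across the fragments never reaches {C2}.
C1, C6 → C4 is preserved.
C5 → C3 is preserved.
C2, C5 → C3, C6 is preserved.
C1, C4 → C5 is preserved.
C1 → C4 is preserved.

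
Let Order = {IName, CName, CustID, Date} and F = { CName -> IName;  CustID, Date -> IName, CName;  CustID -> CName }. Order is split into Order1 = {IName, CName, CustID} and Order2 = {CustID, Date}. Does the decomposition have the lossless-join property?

Yes

Common attributes: Order1 ∩ Order2 = {CustID}.
Closure of {CustID}: CustID → CName applies, adding CName; CName → IName applies, adding IName. So (CustID)⁺ = {IName, CName, CustID}.
This closure contains every attribute of Order1, so Order1 ∩ Order2 → Order1. The join is lossless.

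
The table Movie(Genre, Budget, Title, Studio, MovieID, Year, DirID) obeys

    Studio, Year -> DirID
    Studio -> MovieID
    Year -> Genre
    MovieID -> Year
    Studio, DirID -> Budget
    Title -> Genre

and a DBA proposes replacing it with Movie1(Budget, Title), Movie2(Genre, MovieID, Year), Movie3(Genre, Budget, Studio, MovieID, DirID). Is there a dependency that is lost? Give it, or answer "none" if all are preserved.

Check Title → Genre: no single fragment contains all of {Genre, Title}, and the restricted closure of {Title} across the fragments never reaches {Genre}.
Studio, Year → DirID is preserved.
Studio → MovieID is preserved.
Year → Genre is preserved.
MovieID → Year is preserved.
Studio, DirID → Budget is preserved.

Title -> Genre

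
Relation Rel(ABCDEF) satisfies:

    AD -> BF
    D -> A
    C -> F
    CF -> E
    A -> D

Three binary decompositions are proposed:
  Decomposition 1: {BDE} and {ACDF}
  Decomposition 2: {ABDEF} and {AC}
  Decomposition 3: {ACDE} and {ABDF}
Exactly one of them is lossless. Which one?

Decomposition 3

Decomposition 1: common = {D}, closure = {ABDF} → lossy.
Decomposition 2: common = {A}, closure = {ABDF} → lossy.
Decomposition 3: common = {AD}, closure = {ABDF} → lossless.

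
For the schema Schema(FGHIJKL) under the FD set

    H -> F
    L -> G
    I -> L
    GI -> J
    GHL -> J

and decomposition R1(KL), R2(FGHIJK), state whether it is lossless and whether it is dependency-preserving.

Lossless test: (K)⁺ = {K}, which is a superkey of neither fragment — lossy.
Dependency preservation: the restricted closure of {L} across the fragments never reaches {G}, so L → G cannot be enforced without a join — not preserved.

lossy and not dependency-preserving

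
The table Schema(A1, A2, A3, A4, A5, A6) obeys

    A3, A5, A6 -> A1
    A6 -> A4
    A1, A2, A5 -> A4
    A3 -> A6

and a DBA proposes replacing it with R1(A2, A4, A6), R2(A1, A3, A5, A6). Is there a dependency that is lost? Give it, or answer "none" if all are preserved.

A1, A2, A5 -> A4

Check A1, A2, A5 → A4: no single fragment contains all of {A1, A2, A4, A5}, and the restricted closure of {A1, A2, A5} across the fragments never reaches {A4}.
A3, A5, A6 → A1 is preserved.
A6 → A4 is preserved.
A3 → A6 is preserved.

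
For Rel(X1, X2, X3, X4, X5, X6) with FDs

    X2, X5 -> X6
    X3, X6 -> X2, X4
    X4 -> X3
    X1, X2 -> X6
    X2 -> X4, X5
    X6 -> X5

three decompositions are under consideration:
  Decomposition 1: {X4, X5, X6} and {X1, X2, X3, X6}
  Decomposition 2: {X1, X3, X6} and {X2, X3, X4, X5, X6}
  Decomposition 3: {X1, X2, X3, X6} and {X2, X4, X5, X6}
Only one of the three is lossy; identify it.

Decomposition 1

Decomposition 1: common = {X6}, closure = {X5, X6} → lossy.
Decomposition 2: common = {X3, X6}, closure = {X2, X3, X4, X5, X6} → lossless.
Decomposition 3: common = {X2, X6}, closure = {X2, X3, X4, X5, X6} → lossless.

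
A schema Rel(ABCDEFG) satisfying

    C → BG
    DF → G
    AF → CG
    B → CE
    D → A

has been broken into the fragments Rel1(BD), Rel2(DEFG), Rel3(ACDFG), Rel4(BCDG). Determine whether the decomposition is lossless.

Yes

Chase test. Columns are ABCDEFG; row i has aⱼ where attribute j ∈ Reli, else bᵢⱼ.
Initial tableau (one row per fragment):
  row 1: b11 a2 b13 a4 b15 b16 b17
  row 2: b21 b22 b23 a4 a5 a6 a7
  row 3: a1 b32 a3 a4 b35 a6 a7
  row 4: b41 a2 a3 a4 b45 b46 a7
Rows 3 and 4 agree on C; apply C→BG and equate their BG entries.
Rows 1 and 3 agree on B; apply B→CE and equate their CE entries.
Rows 1 and 4 agree on B; apply B→CE and equate their CE entries.
Rows 1 and 2 agree on D; apply D→A and equate their A entries.
Rows 1 and 3 agree on D; apply D→A and equate their A entries.
Rows 1 and 4 agree on D; apply D→A and equate their A entries.
Rows 1 and 3 agree on C; apply C→BG and equate their BG entries.
Rows 2 and 3 agree on AF; apply AF→CG and equate their CG entries.
Rows 1 and 2 agree on C; apply C→BG and equate their BG entries.
Rows 1 and 2 agree on B; apply B→CE and equate their CE entries.
Row 2 is now all distinguished symbols — the join is lossless.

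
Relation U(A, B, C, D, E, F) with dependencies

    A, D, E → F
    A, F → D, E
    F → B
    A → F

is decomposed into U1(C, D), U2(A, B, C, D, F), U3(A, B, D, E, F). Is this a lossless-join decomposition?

Chase test. Columns are A, B, C, D, E, F; row i has aⱼ where attribute j ∈ Ui, else bᵢⱼ.
Initial tableau (one row per fragment):
  row 1: b11 b12 a3 a4 b15 b16
  row 2: a1 a2 a3 a4 b25 a6
  row 3: a1 a2 b33 a4 a5 a6
Rows 2 and 3 agree on A, F; apply A, F→D, E and equate their D, E entries.
Row 2 is now all distinguished symbols — the join is lossless.

Yes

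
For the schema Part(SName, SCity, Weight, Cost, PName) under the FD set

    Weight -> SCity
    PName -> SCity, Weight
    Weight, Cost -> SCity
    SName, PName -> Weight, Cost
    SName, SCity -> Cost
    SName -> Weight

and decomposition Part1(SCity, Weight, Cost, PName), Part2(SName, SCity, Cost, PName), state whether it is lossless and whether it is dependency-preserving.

Lossless test: (SCity, Cost, PName)⁺ = {SCity, Weight, Cost, PName}, which contains all of one fragment — lossless.
Dependency preservation: the restricted closure of {SName} across the fragments never reaches {Weight}, so SName → Weight cannot be enforced without a join — not preserved.

lossless but not dependency-preserving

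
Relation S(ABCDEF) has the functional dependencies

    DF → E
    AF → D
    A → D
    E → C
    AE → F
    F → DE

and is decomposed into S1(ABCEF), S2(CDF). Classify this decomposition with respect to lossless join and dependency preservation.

lossless but not dependency-preserving

Lossless test: (CF)⁺ = {CDEF}, which contains all of one fragment — lossless.
Dependency preservation: the restricted closure of {A} across the fragments never reaches {D}, so A → D cannot be enforced without a join — not preserved.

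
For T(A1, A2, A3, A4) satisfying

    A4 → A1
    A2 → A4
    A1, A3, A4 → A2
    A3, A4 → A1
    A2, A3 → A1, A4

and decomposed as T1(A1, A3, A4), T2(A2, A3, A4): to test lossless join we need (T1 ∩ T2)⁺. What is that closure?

A1, A2, A3, A4

T1 ∩ T2 = {A3, A4}.
A4 → A1 applies, adding A1
A1, A3, A4 → A2 applies, adding A2
Closure: {A1, A2, A3, A4}.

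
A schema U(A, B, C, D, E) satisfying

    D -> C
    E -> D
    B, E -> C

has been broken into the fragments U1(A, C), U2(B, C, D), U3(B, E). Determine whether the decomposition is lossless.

No

Chase test. Columns are A, B, C, D, E; row i has aⱼ where attribute j ∈ Ui, else bᵢⱼ.
Initial tableau (one row per fragment):
  row 1: a1 b12 a3 b14 b15
  row 2: b21 a2 a3 a4 b25
  row 3: b31 a2 b33 b34 a5
No row becomes fully distinguished — the join is lossy.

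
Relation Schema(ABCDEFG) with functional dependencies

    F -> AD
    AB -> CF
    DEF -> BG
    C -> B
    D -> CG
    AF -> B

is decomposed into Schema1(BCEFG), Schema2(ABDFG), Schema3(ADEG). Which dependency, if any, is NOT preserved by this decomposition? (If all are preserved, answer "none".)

D -> CG

Check D → CG: no single fragment contains all of {CDG}, and the restricted closure of {D} across the fragments never reaches {CG}.
F → AD is preserved.
AB → CF is preserved.
DEF → BG is preserved.
C → B is preserved.
AF → B is preserved.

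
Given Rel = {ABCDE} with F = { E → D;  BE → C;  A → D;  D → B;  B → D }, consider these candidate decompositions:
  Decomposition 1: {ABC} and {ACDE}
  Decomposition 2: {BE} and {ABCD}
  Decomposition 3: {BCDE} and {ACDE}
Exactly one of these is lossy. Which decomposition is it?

Decomposition 2

Decomposition 1: common = {AC}, closure = {ABCD} → lossless.
Decomposition 2: common = {B}, closure = {BD} → lossy.
Decomposition 3: common = {CDE}, closure = {BCDE} → lossless.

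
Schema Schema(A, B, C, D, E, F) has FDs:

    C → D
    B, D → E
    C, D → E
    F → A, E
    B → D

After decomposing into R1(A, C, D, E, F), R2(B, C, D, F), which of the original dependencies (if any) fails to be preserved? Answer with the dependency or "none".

B, D → E

Check B, D → E: no single fragment contains all of {B, D, E}, and the restricted closure of {B, D} across the fragments never reaches {E}.
C → D is preserved.
C, D → E is preserved.
F → A, E is preserved.
B → D is preserved.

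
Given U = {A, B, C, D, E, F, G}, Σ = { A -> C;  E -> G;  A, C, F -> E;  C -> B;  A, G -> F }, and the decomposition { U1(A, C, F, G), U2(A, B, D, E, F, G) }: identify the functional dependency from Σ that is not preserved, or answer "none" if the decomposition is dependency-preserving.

Check C → B: no single fragment contains all of {B, C}, and the restricted closure of {C} across the fragments never reaches {B}.
A → C is preserved.
E → G is preserved.
A, C, F → E is preserved.
A, G → F is preserved.

C -> B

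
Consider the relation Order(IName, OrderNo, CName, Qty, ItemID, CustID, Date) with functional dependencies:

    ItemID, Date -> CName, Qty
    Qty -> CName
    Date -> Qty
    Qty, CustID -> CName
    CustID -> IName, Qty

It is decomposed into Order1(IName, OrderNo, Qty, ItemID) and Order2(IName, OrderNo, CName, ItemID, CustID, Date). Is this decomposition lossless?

Common attributes: Order1 ∩ Order2 = {IName, OrderNo, ItemID}.
No dependency enlarges {IName, OrderNo, ItemID}, so (IName, OrderNo, ItemID)⁺ = {IName, OrderNo, ItemID}.
The closure contains neither all of Order1 = {IName, OrderNo, Qty, ItemID} nor all of Order2 = {IName, OrderNo, CName, ItemID, CustID, Date}, so the common attributes are not a superkey of either fragment. The join is lossy.

No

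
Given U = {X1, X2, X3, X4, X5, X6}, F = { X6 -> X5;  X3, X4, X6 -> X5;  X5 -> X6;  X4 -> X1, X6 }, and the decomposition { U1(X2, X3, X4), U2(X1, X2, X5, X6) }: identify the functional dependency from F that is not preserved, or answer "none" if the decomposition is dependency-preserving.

Check X4 → X1, X6: no single fragment contains all of {X1, X4, X6}, and the restricted closure of {X4} across the fragments never reaches {X1, X6}.
X6 → X5 is preserved.
X3, X4, X6 → X5 is preserved.
X5 → X6 is preserved.

X4 -> X1, X6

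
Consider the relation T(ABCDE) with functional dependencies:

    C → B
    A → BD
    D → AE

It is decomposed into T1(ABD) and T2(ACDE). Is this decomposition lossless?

Yes

Common attributes: T1 ∩ T2 = {AD}.
Closure of {AD}: A → BD applies, adding B; D → AE applies, adding E. So (AD)⁺ = {ABDE}.
This closure contains every attribute of T1, so T1 ∩ T2 → T1. The join is lossless.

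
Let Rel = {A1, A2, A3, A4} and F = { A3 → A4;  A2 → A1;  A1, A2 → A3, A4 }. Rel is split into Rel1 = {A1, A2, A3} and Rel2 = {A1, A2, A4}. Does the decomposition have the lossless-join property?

Yes

Common attributes: Rel1 ∩ Rel2 = {A1, A2}.
Closure of {A1, A2}: A1, A2 → A3, A4 applies, adding A3, A4. So (A1, A2)⁺ = {A1, A2, A3, A4}.
This closure contains every attribute of Rel1, so Rel1 ∩ Rel2 → Rel1. The join is lossless.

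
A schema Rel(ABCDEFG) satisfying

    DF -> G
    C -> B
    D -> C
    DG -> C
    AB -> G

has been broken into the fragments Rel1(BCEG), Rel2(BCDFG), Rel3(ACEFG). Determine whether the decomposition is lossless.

Chase test. Columns are ABCDEFG; row i has aⱼ where attribute j ∈ Reli, else bᵢⱼ.
Initial tableau (one row per fragment):
  row 1: b11 a2 a3 b14 a5 b16 a7
  row 2: b21 a2 a3 a4 b25 a6 a7
  row 3: a1 b32 a3 b34 a5 a6 a7
Rows 1 and 3 agree on C; apply C→B and equate their B entries.
No row becomes fully distinguished — the join is lossy.

No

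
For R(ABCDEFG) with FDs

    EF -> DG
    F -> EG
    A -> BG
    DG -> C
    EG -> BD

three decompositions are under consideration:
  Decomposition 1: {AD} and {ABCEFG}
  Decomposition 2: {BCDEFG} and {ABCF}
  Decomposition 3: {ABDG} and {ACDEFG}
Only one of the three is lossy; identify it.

Decomposition 1

Decomposition 1: common = {A}, closure = {ABG} → lossy.
Decomposition 2: common = {BCF}, closure = {BCDEFG} → lossless.
Decomposition 3: common = {ADG}, closure = {ABCDG} → lossless.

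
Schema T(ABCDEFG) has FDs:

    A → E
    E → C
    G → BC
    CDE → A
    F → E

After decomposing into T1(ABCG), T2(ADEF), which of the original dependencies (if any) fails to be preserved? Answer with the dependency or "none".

Check E → C: no single fragment contains all of {CE}, and the restricted closure of {E} across the fragments never reaches {C}.
A → E is preserved.
G → BC is preserved.
CDE → A is preserved.
F → E is preserved.

E → C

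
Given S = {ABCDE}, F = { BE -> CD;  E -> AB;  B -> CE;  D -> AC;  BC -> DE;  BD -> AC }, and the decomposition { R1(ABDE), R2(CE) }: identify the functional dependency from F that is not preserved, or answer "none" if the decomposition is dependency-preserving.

Check D → AC: no single fragment contains all of {ACD}, and the restricted closure of {D} across the fragments never reaches {AC}.
BE → CD is preserved.
E → AB is preserved.
B → CE is preserved.
BC → DE is preserved.
BD → AC is preserved.

D -> AC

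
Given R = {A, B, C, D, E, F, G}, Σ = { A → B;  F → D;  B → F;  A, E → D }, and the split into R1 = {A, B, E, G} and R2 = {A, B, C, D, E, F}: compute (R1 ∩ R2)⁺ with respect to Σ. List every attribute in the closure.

A, B, D, E, F

R1 ∩ R2 = {A, B, E}.
B → F applies, adding F
A, E → D applies, adding D
Closure: {A, B, D, E, F}.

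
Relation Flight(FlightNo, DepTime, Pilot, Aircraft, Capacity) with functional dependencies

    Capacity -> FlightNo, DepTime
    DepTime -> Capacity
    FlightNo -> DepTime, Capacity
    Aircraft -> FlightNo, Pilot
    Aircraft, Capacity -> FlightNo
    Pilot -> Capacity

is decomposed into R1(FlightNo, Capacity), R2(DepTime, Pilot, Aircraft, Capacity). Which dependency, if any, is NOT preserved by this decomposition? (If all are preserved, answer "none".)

none

Capacity → FlightNo, DepTime: restricted closure across fragments reaches FlightNo, DepTime.
DepTime → Capacity lies within R2.
FlightNo → DepTime, Capacity: restricted closure across fragments reaches DepTime, Capacity.
Aircraft → FlightNo, Pilot: restricted closure across fragments reaches FlightNo, Pilot.
Aircraft, Capacity → FlightNo: restricted closure across fragments reaches FlightNo.
Pilot → Capacity lies within R2.
Every dependency is enforceable on the fragments, so the decomposition is dependency-preserving.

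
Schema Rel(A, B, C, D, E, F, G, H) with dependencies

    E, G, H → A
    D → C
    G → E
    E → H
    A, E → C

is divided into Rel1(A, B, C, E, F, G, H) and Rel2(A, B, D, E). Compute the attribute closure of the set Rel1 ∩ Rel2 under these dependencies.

A, B, C, E, H

Rel1 ∩ Rel2 = {A, B, E}.
E → H applies, adding H
A, E → C applies, adding C
Closure: {A, B, C, E, H}.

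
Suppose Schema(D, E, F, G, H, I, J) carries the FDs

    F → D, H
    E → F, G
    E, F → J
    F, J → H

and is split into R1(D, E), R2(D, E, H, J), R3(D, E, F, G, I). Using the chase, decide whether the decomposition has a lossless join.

Chase test. Columns are D, E, F, G, H, I, J; row i has aⱼ where attribute j ∈ Ri, else bᵢⱼ.
Initial tableau (one row per fragment):
  row 1: a1 a2 b13 b14 b15 b16 b17
  row 2: a1 a2 b23 b24 a5 b26 a7
  row 3: a1 a2 a3 a4 b35 a6 b37
Rows 1 and 2 agree on E; apply E→F, G and equate their F, G entries.
Rows 1 and 3 agree on E; apply E→F, G and equate their F, G entries.
Rows 1 and 2 agree on E, F; apply E, F→J and equate their J entries.
Rows 1 and 3 agree on E, F; apply E, F→J and equate their J entries.
Rows 1 and 2 agree on F, J; apply F, J→H and equate their H entries.
Rows 1 and 3 agree on F, J; apply F, J→H and equate their H entries.
Row 3 is now all distinguished symbols — the join is lossless.

Yes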